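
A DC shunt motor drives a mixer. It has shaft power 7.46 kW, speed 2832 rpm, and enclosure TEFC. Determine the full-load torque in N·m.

ω = 2π × 2832/60 = 296.6 rad/s
τ = P/ω = 7460/296.6 = 25.2 N·m

25.2 N·m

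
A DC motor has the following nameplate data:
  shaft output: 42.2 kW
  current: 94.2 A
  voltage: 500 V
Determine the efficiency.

P_out = 42.2 kW = 42200 W
P_in = V·I = 500 × 94.2 = 47100 W
η = P_out / P_in = 42200 / 47100 = 0.896 = 89.6%

89.6 %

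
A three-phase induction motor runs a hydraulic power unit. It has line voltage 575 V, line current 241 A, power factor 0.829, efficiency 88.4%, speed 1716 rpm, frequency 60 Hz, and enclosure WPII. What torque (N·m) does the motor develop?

979 N·m

P_in = √3·V·I·cosφ = 1.732 × 575 × 241 × 0.829 = 198970 W
P_out = η·P_in = 0.884 × 198970 = 175889 W
n = 1716 rpm
ω = 2π×1716/60 = 179.7 rad/s
τ = P_out/ω = 175889/179.7 = 979 N·m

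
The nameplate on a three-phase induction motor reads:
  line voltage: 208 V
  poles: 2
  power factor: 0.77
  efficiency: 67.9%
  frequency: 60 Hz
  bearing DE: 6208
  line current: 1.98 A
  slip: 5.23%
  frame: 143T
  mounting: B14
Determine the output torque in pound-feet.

0.77 lb·ft

P_in = √3·V·I·cosφ = 1.732 × 208 × 1.98 × 0.77 = 549 W
P_out = η·P_in = 0.679 × 549 = 373 W
n_s = 120×60/2 = 3600 rpm; n = 3600×(1−0.0523) = 3412 rpm
ω = 2π×3412/60 = 357.3 rad/s
τ = P_out/ω = 373/357.3 = 1.044 N·m
In lb·ft: 1.044/1.356 = 0.77 lb·ft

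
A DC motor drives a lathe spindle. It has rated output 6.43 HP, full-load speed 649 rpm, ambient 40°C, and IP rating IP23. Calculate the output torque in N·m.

P_out = 6.43 × 746 = 4797 W
ω = 2π × 649/60 = 67.96 rad/s
τ = P_out/ω = 4797/67.96 = 70.6 N·m

70.6 N·m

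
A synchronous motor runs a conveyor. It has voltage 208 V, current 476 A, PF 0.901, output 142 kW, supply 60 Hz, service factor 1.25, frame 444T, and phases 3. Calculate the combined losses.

P_in = √3·V·I·cosφ = 1.732×208×476×0.901 = 154505 W
P_out = 142000 W
Losses = P_in − P_out = 154505 − 142000 = 12505 W

12500 W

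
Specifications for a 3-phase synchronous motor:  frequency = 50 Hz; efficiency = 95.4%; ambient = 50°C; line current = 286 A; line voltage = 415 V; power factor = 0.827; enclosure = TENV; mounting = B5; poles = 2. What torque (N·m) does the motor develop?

P_in = √3·V·I·cosφ = 1.732 × 415 × 286 × 0.827 = 170007 W
P_out = η·P_in = 0.954 × 170007 = 162187 W
n = n_s = 120×50/2 = 3000 rpm (synchronous)
ω = 2π×3000/60 = 314.2 rad/s
τ = P_out/ω = 162187/314.2 = 516 N·m

516 N·m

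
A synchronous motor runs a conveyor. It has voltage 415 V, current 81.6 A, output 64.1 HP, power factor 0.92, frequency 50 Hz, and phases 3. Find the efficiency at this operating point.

88.6 %

P_out = 64.1 × 746 = 47819 W
P_in = √3·V_L·I_L·cosφ = 1.732 × 415 × 81.6 × 0.92 = 53960 W
η = P_out / P_in = 47819 / 53960 = 0.886 = 88.6%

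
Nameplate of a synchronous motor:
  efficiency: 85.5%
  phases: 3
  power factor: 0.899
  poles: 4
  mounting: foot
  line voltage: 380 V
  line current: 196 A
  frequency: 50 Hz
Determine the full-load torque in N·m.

P_in = √3·V·I·cosφ = 1.732 × 380 × 196 × 0.899 = 115970 W
P_out = η·P_in = 0.855 × 115970 = 99154 W
n = n_s = 120×50/4 = 1500 rpm (synchronous)
ω = 2π×1500/60 = 157.1 rad/s
τ = P_out/ω = 99154/157.1 = 631 N·m

631 N·m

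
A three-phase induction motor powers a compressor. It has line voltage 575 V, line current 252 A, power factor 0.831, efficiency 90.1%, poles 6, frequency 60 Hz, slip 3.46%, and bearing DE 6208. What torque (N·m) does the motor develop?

P_in = √3·V·I·cosφ = 1.732 × 575 × 252 × 0.831 = 208553 W
P_out = η·P_in = 0.901 × 208553 = 187906 W
n_s = 120×60/6 = 1200 rpm; n = 1200×(1−0.0346) = 1158 rpm
ω = 2π×1158/60 = 121.3 rad/s
τ = P_out/ω = 187906/121.3 = 1550 N·m

1550 N·m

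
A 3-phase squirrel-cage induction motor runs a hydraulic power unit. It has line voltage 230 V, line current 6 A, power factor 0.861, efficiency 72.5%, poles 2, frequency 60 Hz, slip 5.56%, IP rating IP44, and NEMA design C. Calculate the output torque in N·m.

P_in = √3·V·I·cosφ = 1.732 × 230 × 6 × 0.861 = 2058 W
P_out = η·P_in = 0.725 × 2058 = 1492 W
n_s = 120×60/2 = 3600 rpm; n = 3600×(1−0.0556) = 3400 rpm
ω = 2π×3400/60 = 356 rad/s
τ = P_out/ω = 1492/356 = 4.19 N·m

4.19 N·m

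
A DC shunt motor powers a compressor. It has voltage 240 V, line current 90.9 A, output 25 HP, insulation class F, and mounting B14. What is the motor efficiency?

85.5 %

P_out = 25 × 746 = 18650 W
P_in = V·I = 240 × 90.9 = 21816 W
η = P_out / P_in = 18650 / 21816 = 0.855 = 85.5%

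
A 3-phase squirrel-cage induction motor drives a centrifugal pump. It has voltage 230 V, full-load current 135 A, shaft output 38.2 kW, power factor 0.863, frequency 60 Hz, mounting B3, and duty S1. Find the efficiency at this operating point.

82.3 %

P_out = 38.2 kW = 38200 W
P_in = √3·V_L·I_L·cosφ = 1.732 × 230 × 135 × 0.863 = 46411 W
η = P_out / P_in = 38200 / 46411 = 0.823 = 82.3%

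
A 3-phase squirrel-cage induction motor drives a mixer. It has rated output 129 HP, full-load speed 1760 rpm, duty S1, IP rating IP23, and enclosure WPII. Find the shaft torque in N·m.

P_out = 129 × 746 = 96234 W
ω = 2π × 1760/60 = 184.3 rad/s
τ = P_out/ω = 96234/184.3 = 522 N·m

522 N·m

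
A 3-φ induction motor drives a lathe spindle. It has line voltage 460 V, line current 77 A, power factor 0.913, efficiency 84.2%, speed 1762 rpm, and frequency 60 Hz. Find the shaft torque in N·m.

256 N·m

P_in = √3·V·I·cosφ = 1.732 × 460 × 77 × 0.913 = 56010 W
P_out = η·P_in = 0.842 × 56010 = 47160 W
n = 1762 rpm
ω = 2π×1762/60 = 184.5 rad/s
τ = P_out/ω = 47160/184.5 = 256 N·m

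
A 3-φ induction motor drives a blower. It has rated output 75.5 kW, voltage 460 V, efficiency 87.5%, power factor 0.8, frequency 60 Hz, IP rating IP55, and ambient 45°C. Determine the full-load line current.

135 A

P_out = 75.5 kW = 75500 W
P_in = P_out / η = 75500 / 0.875 = 86286 W
I_L = P_in / (√3·V_L·cosφ) = 86286 / (1.732 × 460 × 0.8) = 135 A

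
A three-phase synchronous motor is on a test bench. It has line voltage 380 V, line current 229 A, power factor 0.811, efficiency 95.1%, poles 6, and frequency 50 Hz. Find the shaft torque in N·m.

1110 N·m

P_in = √3·V·I·cosφ = 1.732 × 380 × 229 × 0.811 = 122233 W
P_out = η·P_in = 0.951 × 122233 = 116244 W
n = n_s = 120×50/6 = 1000 rpm (synchronous)
ω = 2π×1000/60 = 104.7 rad/s
τ = P_out/ω = 116244/104.7 = 1110 N·m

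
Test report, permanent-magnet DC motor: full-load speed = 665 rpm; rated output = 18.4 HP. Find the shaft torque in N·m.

197 N·m

P_out = 18.4 × 746 = 13726 W
ω = 2π × 665/60 = 69.64 rad/s
τ = P_out/ω = 13726/69.64 = 197 N·m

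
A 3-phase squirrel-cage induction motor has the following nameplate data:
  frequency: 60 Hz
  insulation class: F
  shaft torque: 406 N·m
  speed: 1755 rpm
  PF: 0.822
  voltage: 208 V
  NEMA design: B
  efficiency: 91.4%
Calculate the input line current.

ω = 2π×1755/60 = 183.8 rad/s; P_out = τω = 406 × 183.8 = 74623 W
P_in = P_out / η = 74623 / 0.914 = 81644 W
I_L = P_in / (√3·V_L·cosφ) = 81644 / (1.732 × 208 × 0.822) = 276 A

276 A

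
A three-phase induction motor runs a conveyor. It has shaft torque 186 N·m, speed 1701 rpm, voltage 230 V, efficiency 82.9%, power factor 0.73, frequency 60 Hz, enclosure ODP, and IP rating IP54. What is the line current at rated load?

ω = 2π×1701/60 = 178.1 rad/s; P_out = τω = 186 × 178.1 = 33127 W
P_in = P_out / η = 33127 / 0.829 = 39960 W
I_L = P_in / (√3·V_L·cosφ) = 39960 / (1.732 × 230 × 0.73) = 137 A

137 A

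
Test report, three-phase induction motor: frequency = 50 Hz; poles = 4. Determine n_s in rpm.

n_s = 120f/p = 120×50/4 = 1500 rpm

1500 rpm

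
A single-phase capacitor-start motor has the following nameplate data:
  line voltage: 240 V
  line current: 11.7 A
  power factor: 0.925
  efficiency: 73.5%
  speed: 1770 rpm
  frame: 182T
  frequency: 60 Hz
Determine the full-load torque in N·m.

10.3 N·m

P_in = V·I·cosφ = 240 × 11.7 × 0.925 = 2597 W
P_out = η·P_in = 0.735 × 2597 = 1909 W
n = 1770 rpm
ω = 2π×1770/60 = 185.4 rad/s
τ = P_out/ω = 1909/185.4 = 10.3 N·m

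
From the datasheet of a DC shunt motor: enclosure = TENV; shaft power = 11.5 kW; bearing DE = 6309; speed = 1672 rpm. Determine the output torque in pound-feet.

48.4 lb·ft

ω = 2π × 1672/60 = 175.1 rad/s
τ = P/ω = 11500/175.1 = 65.68 N·m
In lb·ft: 65.68/1.356 = 48.4 lb·ft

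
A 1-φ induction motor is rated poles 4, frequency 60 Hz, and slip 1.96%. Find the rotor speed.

1765 rpm

n_s = 120f/p = 120×60/4 = 1800 rpm
n = n_s(1 − s) = 1800 × (1 − 0.0196) = 1765 rpm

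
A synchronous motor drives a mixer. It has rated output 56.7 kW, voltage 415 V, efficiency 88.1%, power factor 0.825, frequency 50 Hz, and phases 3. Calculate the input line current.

P_out = 56.7 kW = 56700 W
P_in = P_out / η = 56700 / 0.881 = 64359 W
I_L = P_in / (√3·V_L·cosφ) = 64359 / (1.732 × 415 × 0.825) = 109 A

109 A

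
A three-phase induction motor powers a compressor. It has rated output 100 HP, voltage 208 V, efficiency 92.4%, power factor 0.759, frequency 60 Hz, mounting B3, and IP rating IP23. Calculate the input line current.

P_out = 100 × 746 = 74600 W
P_in = P_out / η = 74600 / 0.924 = 80736 W
I_L = P_in / (√3·V_L·cosφ) = 80736 / (1.732 × 208 × 0.759) = 295 A

295 A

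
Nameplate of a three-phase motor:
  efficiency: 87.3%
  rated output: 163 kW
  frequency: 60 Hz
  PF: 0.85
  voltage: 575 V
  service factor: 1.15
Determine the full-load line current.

221 A

P_out = 163 kW = 163000 W
P_in = P_out / η = 163000 / 0.873 = 186712 W
I_L = P_in / (√3·V_L·cosφ) = 186712 / (1.732 × 575 × 0.85) = 221 A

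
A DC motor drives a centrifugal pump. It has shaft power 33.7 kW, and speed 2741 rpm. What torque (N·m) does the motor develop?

ω = 2π × 2741/60 = 287 rad/s
τ = P/ω = 33700/287 = 117 N·m

117 N·m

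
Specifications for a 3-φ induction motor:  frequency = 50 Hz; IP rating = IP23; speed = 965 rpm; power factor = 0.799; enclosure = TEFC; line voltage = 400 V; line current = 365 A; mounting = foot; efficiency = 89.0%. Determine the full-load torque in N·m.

1780 N·m

P_in = √3·V·I·cosφ = 1.732 × 400 × 365 × 0.799 = 202045 W
P_out = η·P_in = 0.89 × 202045 = 179820 W
n = 965 rpm
ω = 2π×965/60 = 101.1 rad/s
τ = P_out/ω = 179820/101.1 = 1780 N·m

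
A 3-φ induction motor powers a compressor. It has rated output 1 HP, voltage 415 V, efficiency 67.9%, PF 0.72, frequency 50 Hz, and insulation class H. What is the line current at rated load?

P_out = 1 × 746 = 746 W
P_in = P_out / η = 746 / 0.679 = 1099 W
I_L = P_in / (√3·V_L·cosφ) = 1099 / (1.732 × 415 × 0.72) = 2.12 A

2.12 A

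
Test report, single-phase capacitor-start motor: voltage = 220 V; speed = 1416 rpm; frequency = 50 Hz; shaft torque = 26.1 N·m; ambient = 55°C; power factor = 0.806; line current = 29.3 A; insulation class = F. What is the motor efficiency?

ω = 2π × 1416/60 = 148.3 rad/s; P_out = τω = 26.1 × 148.3 = 3871 W
P_in = V·I·cosφ = 220 × 29.3 × 0.806 = 5195 W
η = P_out / P_in = 3871 / 5195 = 0.745 = 74.5%

74.5 %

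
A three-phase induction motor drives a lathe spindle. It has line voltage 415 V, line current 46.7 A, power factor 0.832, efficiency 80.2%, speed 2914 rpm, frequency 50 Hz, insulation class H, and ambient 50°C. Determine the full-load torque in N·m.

P_in = √3·V·I·cosφ = 1.732 × 415 × 46.7 × 0.832 = 27928 W
P_out = η·P_in = 0.802 × 27928 = 22398 W
n = 2914 rpm
ω = 2π×2914/60 = 305.2 rad/s
τ = P_out/ω = 22398/305.2 = 73.4 N·m

73.4 N·m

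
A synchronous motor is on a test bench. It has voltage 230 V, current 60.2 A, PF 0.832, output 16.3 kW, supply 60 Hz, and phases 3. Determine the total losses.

3650 W

P_in = √3·V·I·cosφ = 1.732×230×60.2×0.832 = 19952 W
P_out = 16300 W
Losses = P_in − P_out = 19952 − 16300 = 3652 W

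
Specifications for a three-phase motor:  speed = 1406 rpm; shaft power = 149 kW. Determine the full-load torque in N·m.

1010 N·m

ω = 2π × 1406/60 = 147.2 rad/s
τ = P/ω = 149000/147.2 = 1010 N·m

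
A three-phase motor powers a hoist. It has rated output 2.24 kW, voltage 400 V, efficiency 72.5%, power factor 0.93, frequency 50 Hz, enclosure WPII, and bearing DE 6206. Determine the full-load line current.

4.8 A

P_out = 2.24 kW = 2240 W
P_in = P_out / η = 2240 / 0.725 = 3090 W
I_L = P_in / (√3·V_L·cosφ) = 3090 / (1.732 × 400 × 0.93) = 4.8 A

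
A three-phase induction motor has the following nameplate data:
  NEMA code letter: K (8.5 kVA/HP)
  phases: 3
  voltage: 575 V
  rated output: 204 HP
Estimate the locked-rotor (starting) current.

S_LR = 8.5 × 204 = 1734 kVA
I_LR = S_LR/(√3·V_L) = 1734000/(1.732×575) = 1740 A

1740 A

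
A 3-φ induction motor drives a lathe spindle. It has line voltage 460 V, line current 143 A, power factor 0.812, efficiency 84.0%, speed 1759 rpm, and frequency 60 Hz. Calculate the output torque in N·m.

P_in = √3·V·I·cosφ = 1.732 × 460 × 143 × 0.812 = 92512 W
P_out = η·P_in = 0.84 × 92512 = 77710 W
n = 1759 rpm
ω = 2π×1759/60 = 184.2 rad/s
τ = P_out/ω = 77710/184.2 = 422 N·m

422 N·m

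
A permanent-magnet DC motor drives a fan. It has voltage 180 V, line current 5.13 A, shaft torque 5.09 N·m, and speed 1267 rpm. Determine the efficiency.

73.1 %

ω = 2π × 1267/60 = 132.7 rad/s; P_out = τω = 5.09 × 132.7 = 675 W
P_in = V·I = 180 × 5.13 = 923 W
η = P_out / P_in = 675 / 923 = 0.731 = 73.1%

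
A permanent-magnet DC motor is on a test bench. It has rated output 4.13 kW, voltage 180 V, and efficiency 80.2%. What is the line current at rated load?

P_out = 4.13 kW = 4130 W
P_in = P_out / η = 4130 / 0.802 = 5150 W
I = P_in / V = 5150 / 180 = 28.6 A

28.6 A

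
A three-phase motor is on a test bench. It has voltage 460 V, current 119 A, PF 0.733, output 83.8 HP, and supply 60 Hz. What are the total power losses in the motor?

6980 W

P_in = √3·V·I·cosφ = 1.732×460×119×0.733 = 69495 W
P_out = 83.8×746 = 62515 W
Losses = P_in − P_out = 69495 − 62515 = 6980 W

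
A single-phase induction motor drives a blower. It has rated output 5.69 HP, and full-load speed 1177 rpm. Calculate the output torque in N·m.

34.4 N·m

P_out = 5.69 × 746 = 4245 W
ω = 2π × 1177/60 = 123.3 rad/s
τ = P_out/ω = 4245/123.3 = 34.4 N·m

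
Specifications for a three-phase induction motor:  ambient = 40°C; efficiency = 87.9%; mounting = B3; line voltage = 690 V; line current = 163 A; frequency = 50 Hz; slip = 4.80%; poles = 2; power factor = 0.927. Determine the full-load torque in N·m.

531 N·m

P_in = √3·V·I·cosφ = 1.732 × 690 × 163 × 0.927 = 180578 W
P_out = η·P_in = 0.879 × 180578 = 158728 W
n_s = 120×50/2 = 3000 rpm; n = 3000×(1−0.048) = 2856 rpm
ω = 2π×2856/60 = 299.1 rad/s
τ = P_out/ω = 158728/299.1 = 531 N·m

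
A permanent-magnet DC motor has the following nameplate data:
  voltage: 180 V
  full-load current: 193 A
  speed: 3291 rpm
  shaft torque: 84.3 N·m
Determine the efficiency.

ω = 2π × 3291/60 = 344.6 rad/s; P_out = τω = 84.3 × 344.6 = 29050 W
P_in = V·I = 180 × 193 = 34740 W
η = P_out / P_in = 29050 / 34740 = 0.836 = 83.6%

83.6 %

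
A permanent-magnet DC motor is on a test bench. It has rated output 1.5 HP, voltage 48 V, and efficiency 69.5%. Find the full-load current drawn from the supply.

P_out = 1.5 × 746 = 1119 W
P_in = P_out / η = 1119 / 0.695 = 1610 W
I = P_in / V = 1610 / 48 = 33.5 A

33.5 A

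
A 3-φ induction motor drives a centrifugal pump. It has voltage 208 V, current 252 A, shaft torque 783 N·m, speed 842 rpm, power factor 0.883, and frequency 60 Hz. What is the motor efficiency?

ω = 2π × 842/60 = 88.17 rad/s; P_out = τω = 783 × 88.17 = 69037 W
P_in = √3·V_L·I_L·cosφ = 1.732 × 208 × 252 × 0.883 = 80163 W
η = P_out / P_in = 69037 / 80163 = 0.861 = 86.1%

86.1 %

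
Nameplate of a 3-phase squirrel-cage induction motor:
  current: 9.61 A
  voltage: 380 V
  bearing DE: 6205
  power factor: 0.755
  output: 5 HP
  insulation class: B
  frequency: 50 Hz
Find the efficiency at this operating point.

78.1 %

P_out = 5 × 746 = 3730 W
P_in = √3·V_L·I_L·cosφ = 1.732 × 380 × 9.61 × 0.755 = 4775 W
η = P_out / P_in = 3730 / 4775 = 0.781 = 78.1%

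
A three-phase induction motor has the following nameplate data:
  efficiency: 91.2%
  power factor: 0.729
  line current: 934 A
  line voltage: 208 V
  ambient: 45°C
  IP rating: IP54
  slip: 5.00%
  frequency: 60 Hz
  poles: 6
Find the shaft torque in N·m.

1870 N·m

P_in = √3·V·I·cosφ = 1.732 × 208 × 934 × 0.729 = 245293 W
P_out = η·P_in = 0.912 × 245293 = 223707 W
n_s = 120×60/6 = 1200 rpm; n = 1200×(1−0.05) = 1140 rpm
ω = 2π×1140/60 = 119.4 rad/s
τ = P_out/ω = 223707/119.4 = 1870 N·m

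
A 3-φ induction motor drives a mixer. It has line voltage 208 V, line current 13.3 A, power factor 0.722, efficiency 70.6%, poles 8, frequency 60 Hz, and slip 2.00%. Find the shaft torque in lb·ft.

19.5 lb·ft

P_in = √3·V·I·cosφ = 1.732 × 208 × 13.3 × 0.722 = 3459 W
P_out = η·P_in = 0.706 × 3459 = 2442 W
n_s = 120×60/8 = 900 rpm; n = 900×(1−0.02) = 882 rpm
ω = 2π×882/60 = 92.36 rad/s
τ = P_out/ω = 2442/92.36 = 26.44 N·m
In lb·ft: 26.44/1.356 = 19.5 lb·ft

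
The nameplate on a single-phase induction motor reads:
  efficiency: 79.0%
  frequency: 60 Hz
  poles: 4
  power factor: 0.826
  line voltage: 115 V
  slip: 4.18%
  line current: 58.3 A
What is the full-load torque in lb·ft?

17.9 lb·ft

P_in = V·I·cosφ = 115 × 58.3 × 0.826 = 5538 W
P_out = η·P_in = 0.79 × 5538 = 4375 W
n_s = 120×60/4 = 1800 rpm; n = 1800×(1−0.0418) = 1725 rpm
ω = 2π×1725/60 = 180.6 rad/s
τ = P_out/ω = 4375/180.6 = 24.22 N·m
In lb·ft: 24.22/1.356 = 17.9 lb·ft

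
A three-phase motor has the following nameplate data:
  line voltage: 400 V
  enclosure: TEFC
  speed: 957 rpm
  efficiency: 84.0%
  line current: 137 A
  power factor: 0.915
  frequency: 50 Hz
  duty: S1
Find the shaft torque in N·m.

P_in = √3·V·I·cosφ = 1.732 × 400 × 137 × 0.915 = 86846 W
P_out = η·P_in = 0.84 × 86846 = 72951 W
n = 957 rpm
ω = 2π×957/60 = 100.2 rad/s
τ = P_out/ω = 72951/100.2 = 728 N·m

728 N·m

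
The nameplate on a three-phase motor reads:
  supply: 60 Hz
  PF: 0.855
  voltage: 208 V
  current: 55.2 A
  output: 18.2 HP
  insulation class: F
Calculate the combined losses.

3.43 kW

P_in = √3·V·I·cosφ = 1.732×208×55.2×0.855 = 17003 W
P_out = 18.2×746 = 13577 W
Losses = P_in − P_out = 17003 − 13577 = 3426 W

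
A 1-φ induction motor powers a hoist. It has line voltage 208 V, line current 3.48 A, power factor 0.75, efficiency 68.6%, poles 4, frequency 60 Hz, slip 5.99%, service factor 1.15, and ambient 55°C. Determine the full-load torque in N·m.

P_in = V·I·cosφ = 208 × 3.48 × 0.75 = 543 W
P_out = η·P_in = 0.686 × 543 = 372 W
n_s = 120×60/4 = 1800 rpm; n = 1800×(1−0.0599) = 1692 rpm
ω = 2π×1692/60 = 177.2 rad/s
τ = P_out/ω = 372/177.2 = 2.1 N·m

2.1 N·m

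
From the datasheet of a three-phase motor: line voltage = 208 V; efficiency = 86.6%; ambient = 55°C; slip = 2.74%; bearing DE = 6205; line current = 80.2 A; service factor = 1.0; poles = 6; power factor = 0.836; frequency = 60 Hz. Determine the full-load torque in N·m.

P_in = √3·V·I·cosφ = 1.732 × 208 × 80.2 × 0.836 = 24154 W
P_out = η·P_in = 0.866 × 24154 = 20917 W
n_s = 120×60/6 = 1200 rpm; n = 1200×(1−0.0274) = 1167 rpm
ω = 2π×1167/60 = 122.2 rad/s
τ = P_out/ω = 20917/122.2 = 171 N·m

171 N·m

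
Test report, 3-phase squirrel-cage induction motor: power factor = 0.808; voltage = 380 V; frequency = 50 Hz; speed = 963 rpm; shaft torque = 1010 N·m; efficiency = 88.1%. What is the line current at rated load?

217 A

ω = 2π×963/60 = 100.8 rad/s; P_out = τω = 1010 × 100.8 = 101808 W
P_in = P_out / η = 101808 / 0.881 = 115560 W
I_L = P_in / (√3·V_L·cosφ) = 115560 / (1.732 × 380 × 0.808) = 217 A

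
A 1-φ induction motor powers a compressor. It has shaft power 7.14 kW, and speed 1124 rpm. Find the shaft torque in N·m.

60.7 N·m

ω = 2π × 1124/60 = 117.7 rad/s
τ = P/ω = 7140/117.7 = 60.7 N·m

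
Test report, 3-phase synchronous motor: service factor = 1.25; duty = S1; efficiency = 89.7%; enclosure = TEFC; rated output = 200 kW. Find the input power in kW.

P_out = 200000 W
P_in = P_out/η = 200000/0.897 = 222965 W = 223 kW

223 kW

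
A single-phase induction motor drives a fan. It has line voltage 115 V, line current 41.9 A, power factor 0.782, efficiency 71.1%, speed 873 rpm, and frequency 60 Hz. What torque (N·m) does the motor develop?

29.3 N·m

P_in = V·I·cosφ = 115 × 41.9 × 0.782 = 3768 W
P_out = η·P_in = 0.711 × 3768 = 2679 W
n = 873 rpm
ω = 2π×873/60 = 91.42 rad/s
τ = P_out/ω = 2679/91.42 = 29.3 N·m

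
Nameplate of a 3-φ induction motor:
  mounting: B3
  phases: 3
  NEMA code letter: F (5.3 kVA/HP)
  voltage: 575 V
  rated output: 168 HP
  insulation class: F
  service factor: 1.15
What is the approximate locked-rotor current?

S_LR = 5.3 × 168 = 890.4 kVA
I_LR = S_LR/(√3·V_L) = 890400/(1.732×575) = 894 A

894 A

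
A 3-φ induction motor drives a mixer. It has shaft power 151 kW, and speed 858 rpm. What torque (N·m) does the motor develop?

1680 N·m

ω = 2π × 858/60 = 89.85 rad/s
τ = P/ω = 151000/89.85 = 1680 N·m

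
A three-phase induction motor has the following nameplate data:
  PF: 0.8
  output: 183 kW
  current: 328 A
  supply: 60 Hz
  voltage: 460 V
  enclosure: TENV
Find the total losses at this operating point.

26.1 kW

P_in = √3·V·I·cosφ = 1.732×460×328×0.8 = 209059 W
P_out = 183000 W
Losses = P_in − P_out = 209059 − 183000 = 26059 W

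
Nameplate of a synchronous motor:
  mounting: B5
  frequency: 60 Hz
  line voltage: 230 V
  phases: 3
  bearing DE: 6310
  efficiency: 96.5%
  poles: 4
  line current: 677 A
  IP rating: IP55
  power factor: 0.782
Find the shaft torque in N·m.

1080 N·m

P_in = √3·V·I·cosφ = 1.732 × 230 × 677 × 0.782 = 210897 W
P_out = η·P_in = 0.965 × 210897 = 203516 W
n = n_s = 120×60/4 = 1800 rpm (synchronous)
ω = 2π×1800/60 = 188.5 rad/s
τ = P_out/ω = 203516/188.5 = 1080 N·m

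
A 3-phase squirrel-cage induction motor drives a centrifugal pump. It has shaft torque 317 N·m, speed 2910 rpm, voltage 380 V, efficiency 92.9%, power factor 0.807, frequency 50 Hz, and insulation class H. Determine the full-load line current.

ω = 2π×2910/60 = 304.7 rad/s; P_out = τω = 317 × 304.7 = 96590 W
P_in = P_out / η = 96590 / 0.929 = 103972 W
I_L = P_in / (√3·V_L·cosφ) = 103972 / (1.732 × 380 × 0.807) = 196 A

196 A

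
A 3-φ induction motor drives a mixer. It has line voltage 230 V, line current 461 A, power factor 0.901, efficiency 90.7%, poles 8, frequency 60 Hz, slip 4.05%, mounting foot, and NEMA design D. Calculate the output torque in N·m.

1660 N·m

P_in = √3·V·I·cosφ = 1.732 × 230 × 461 × 0.901 = 165463 W
P_out = η·P_in = 0.907 × 165463 = 150075 W
n_s = 120×60/8 = 900 rpm; n = 900×(1−0.0405) = 864 rpm
ω = 2π×864/60 = 90.48 rad/s
τ = P_out/ω = 150075/90.48 = 1660 N·m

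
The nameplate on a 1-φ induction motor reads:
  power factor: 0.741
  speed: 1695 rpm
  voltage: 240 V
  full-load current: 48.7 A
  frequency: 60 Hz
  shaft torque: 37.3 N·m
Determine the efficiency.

76.4 %

ω = 2π × 1695/60 = 177.5 rad/s; P_out = τω = 37.3 × 177.5 = 6621 W
P_in = V·I·cosφ = 240 × 48.7 × 0.741 = 8661 W
η = P_out / P_in = 6621 / 8661 = 0.764 = 76.4%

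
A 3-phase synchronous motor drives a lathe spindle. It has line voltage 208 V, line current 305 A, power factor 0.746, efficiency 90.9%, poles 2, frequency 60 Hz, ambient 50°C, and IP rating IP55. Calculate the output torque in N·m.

P_in = √3·V·I·cosφ = 1.732 × 208 × 305 × 0.746 = 81969 W
P_out = η·P_in = 0.909 × 81969 = 74510 W
n = n_s = 120×60/2 = 3600 rpm (synchronous)
ω = 2π×3600/60 = 377 rad/s
τ = P_out/ω = 74510/377 = 198 N·m

198 N·m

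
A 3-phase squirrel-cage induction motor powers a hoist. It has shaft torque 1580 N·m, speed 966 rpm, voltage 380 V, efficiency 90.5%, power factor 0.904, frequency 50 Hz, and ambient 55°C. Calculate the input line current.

297 A

ω = 2π×966/60 = 101.2 rad/s; P_out = τω = 1580 × 101.2 = 159896 W
P_in = P_out / η = 159896 / 0.905 = 176681 W
I_L = P_in / (√3·V_L·cosφ) = 176681 / (1.732 × 380 × 0.904) = 297 A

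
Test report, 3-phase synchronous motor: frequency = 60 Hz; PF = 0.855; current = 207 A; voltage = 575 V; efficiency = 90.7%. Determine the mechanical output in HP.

214 HP

P_in = √3·V·I·cosφ = 1.732 × 575 × 207 × 0.855 = 176259 W
P_out = η·P_in = 0.907 × 176259 = 159867 W
= 159867/746 = 214 HP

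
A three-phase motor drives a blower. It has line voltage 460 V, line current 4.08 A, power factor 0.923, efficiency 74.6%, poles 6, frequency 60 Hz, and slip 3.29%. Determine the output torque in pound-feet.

13.6 lb·ft

P_in = √3·V·I·cosφ = 1.732 × 460 × 4.08 × 0.923 = 3000 W
P_out = η·P_in = 0.746 × 3000 = 2238 W
n_s = 120×60/6 = 1200 rpm; n = 1200×(1−0.0329) = 1161 rpm
ω = 2π×1161/60 = 121.6 rad/s
τ = P_out/ω = 2238/121.6 = 18.4 N·m
In lb·ft: 18.4/1.356 = 13.6 lb·ft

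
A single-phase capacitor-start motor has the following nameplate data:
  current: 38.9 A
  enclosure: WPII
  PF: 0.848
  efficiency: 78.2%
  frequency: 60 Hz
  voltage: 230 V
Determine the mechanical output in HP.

7.95 HP

P_in = V·I·cosφ = 230 × 38.9 × 0.848 = 7587 W
P_out = η·P_in = 0.782 × 7587 = 5933 W
= 5933/746 = 7.95 HP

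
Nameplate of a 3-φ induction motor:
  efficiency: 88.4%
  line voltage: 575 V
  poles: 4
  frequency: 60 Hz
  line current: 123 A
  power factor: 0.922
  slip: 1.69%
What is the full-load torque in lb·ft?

397 lb·ft

P_in = √3·V·I·cosφ = 1.732 × 575 × 123 × 0.922 = 112941 W
P_out = η·P_in = 0.884 × 112941 = 99840 W
n_s = 120×60/4 = 1800 rpm; n = 1800×(1−0.0169) = 1770 rpm
ω = 2π×1770/60 = 185.4 rad/s
τ = P_out/ω = 99840/185.4 = 538.5 N·m
In lb·ft: 538.5/1.356 = 397 lb·ft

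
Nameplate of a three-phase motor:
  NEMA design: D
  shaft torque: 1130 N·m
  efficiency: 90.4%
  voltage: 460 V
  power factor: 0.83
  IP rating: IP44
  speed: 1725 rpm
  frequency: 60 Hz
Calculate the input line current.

341 A

ω = 2π×1725/60 = 180.6 rad/s; P_out = τω = 1130 × 180.6 = 204078 W
P_in = P_out / η = 204078 / 0.904 = 225750 W
I_L = P_in / (√3·V_L·cosφ) = 225750 / (1.732 × 460 × 0.83) = 341 A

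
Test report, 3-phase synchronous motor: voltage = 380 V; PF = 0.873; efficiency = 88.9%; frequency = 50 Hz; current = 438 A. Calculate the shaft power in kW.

224 kW

P_in = √3·V·I·cosφ = 1.732 × 380 × 438 × 0.873 = 251663 W
P_out = η·P_in = 0.889 × 251663 = 223728 W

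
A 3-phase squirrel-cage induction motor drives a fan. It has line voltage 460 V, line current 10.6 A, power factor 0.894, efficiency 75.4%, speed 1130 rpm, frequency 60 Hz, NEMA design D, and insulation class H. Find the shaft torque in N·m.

P_in = √3·V·I·cosφ = 1.732 × 460 × 10.6 × 0.894 = 7550 W
P_out = η·P_in = 0.754 × 7550 = 5693 W
n = 1130 rpm
ω = 2π×1130/60 = 118.3 rad/s
τ = P_out/ω = 5693/118.3 = 48.1 N·m

48.1 N·m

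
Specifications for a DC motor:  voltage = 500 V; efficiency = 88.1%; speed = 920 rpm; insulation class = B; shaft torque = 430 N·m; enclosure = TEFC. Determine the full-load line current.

94 A

ω = 2π×920/60 = 96.34 rad/s; P_out = τω = 430 × 96.34 = 41426 W
P_in = P_out / η = 41426 / 0.881 = 47022 W
I = P_in / V = 47022 / 500 = 94 A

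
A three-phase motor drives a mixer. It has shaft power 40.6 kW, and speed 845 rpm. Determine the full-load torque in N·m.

459 N·m

ω = 2π × 845/60 = 88.49 rad/s
τ = P/ω = 40600/88.49 = 459 N·m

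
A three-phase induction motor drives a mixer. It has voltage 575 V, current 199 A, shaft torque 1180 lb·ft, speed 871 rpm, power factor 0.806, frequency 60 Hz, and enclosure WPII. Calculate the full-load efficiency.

91.4 %

τ = 1180 lb·ft × 1.356 = 1600 N·m
ω = 2π × 871/60 = 91.21 rad/s; P_out = τω = 1600 × 91.21 = 145936 W
P_in = √3·V_L·I_L·cosφ = 1.732 × 575 × 199 × 0.806 = 159736 W
η = P_out / P_in = 145936 / 159736 = 0.914 = 91.4%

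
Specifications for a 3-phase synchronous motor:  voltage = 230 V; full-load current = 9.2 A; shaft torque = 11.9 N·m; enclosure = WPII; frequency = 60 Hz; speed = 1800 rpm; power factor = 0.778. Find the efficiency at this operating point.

78.7 %

ω = 2π × 1800/60 = 188.5 rad/s; P_out = τω = 11.9 × 188.5 = 2243 W
P_in = √3·V_L·I_L·cosφ = 1.732 × 230 × 9.2 × 0.778 = 2851 W
η = P_out / P_in = 2243 / 2851 = 0.787 = 78.7%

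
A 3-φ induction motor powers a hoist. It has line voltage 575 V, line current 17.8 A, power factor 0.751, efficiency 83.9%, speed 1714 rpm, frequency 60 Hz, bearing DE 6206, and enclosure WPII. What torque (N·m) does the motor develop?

62.2 N·m

P_in = √3·V·I·cosφ = 1.732 × 575 × 17.8 × 0.751 = 13313 W
P_out = η·P_in = 0.839 × 13313 = 11170 W
n = 1714 rpm
ω = 2π×1714/60 = 179.5 rad/s
τ = P_out/ω = 11170/179.5 = 62.2 N·m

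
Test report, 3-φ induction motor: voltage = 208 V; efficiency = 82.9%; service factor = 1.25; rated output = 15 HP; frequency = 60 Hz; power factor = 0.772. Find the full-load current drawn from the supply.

48.5 A

P_out = 15 × 746 = 11190 W
P_in = P_out / η = 11190 / 0.829 = 13498 W
I_L = P_in / (√3·V_L·cosφ) = 13498 / (1.732 × 208 × 0.772) = 48.5 A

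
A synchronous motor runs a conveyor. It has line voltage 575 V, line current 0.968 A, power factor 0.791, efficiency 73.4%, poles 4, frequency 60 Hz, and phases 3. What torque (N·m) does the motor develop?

2.97 N·m

P_in = √3·V·I·cosφ = 1.732 × 575 × 0.968 × 0.791 = 763 W
P_out = η·P_in = 0.734 × 763 = 560 W
n = n_s = 120×60/4 = 1800 rpm (synchronous)
ω = 2π×1800/60 = 188.5 rad/s
τ = P_out/ω = 560/188.5 = 2.97 N·m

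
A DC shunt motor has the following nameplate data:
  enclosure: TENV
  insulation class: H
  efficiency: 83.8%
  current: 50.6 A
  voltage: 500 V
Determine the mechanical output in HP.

P_in = V·I = 500 × 50.6 = 25300 W
P_out = η·P_in = 0.838 × 25300 = 21201 W
= 21201/746 = 28.4 HP

28.4 HP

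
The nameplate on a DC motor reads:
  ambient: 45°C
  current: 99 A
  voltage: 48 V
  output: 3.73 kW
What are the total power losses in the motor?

P_in = V·I = 48×99 = 4752 W
P_out = 3730 W
Losses = P_in − P_out = 4752 − 3730 = 1022 W

1020 W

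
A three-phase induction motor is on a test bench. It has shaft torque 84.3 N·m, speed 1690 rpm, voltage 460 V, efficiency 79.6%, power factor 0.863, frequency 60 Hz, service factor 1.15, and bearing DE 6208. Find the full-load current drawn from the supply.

27.3 A

ω = 2π×1690/60 = 177 rad/s; P_out = τω = 84.3 × 177 = 14921 W
P_in = P_out / η = 14921 / 0.796 = 18745 W
I_L = P_in / (√3·V_L·cosφ) = 18745 / (1.732 × 460 × 0.863) = 27.3 A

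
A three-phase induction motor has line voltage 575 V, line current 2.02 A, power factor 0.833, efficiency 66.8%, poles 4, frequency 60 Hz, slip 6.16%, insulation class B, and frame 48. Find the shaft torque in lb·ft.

P_in = √3·V·I·cosφ = 1.732 × 575 × 2.02 × 0.833 = 1676 W
P_out = η·P_in = 0.668 × 1676 = 1120 W
n_s = 120×60/4 = 1800 rpm; n = 1800×(1−0.0616) = 1689 rpm
ω = 2π×1689/60 = 176.9 rad/s
τ = P_out/ω = 1120/176.9 = 6.331 N·m
In lb·ft: 6.331/1.356 = 4.67 lb·ft

4.67 lb·ft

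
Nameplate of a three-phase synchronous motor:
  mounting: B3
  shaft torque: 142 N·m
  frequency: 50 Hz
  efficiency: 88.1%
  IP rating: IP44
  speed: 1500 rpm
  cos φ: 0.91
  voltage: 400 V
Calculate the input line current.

ω = 2π×1500/60 = 157.1 rad/s; P_out = τω = 142 × 157.1 = 22308 W
P_in = P_out / η = 22308 / 0.881 = 25321 W
I_L = P_in / (√3·V_L·cosφ) = 25321 / (1.732 × 400 × 0.91) = 40.2 A

40.2 A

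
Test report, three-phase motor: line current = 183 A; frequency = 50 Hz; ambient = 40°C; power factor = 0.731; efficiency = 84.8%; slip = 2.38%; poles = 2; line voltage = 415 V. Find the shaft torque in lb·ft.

P_in = √3·V·I·cosφ = 1.732 × 415 × 183 × 0.731 = 96153 W
P_out = η·P_in = 0.848 × 96153 = 81538 W
n_s = 120×50/2 = 3000 rpm; n = 3000×(1−0.0238) = 2929 rpm
ω = 2π×2929/60 = 306.7 rad/s
τ = P_out/ω = 81538/306.7 = 265.9 N·m
In lb·ft: 265.9/1.356 = 196 lb·ft

196 lb·ft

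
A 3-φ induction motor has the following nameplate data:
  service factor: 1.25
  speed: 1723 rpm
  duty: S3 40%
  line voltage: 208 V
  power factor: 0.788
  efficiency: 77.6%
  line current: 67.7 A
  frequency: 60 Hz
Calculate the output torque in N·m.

82.7 N·m

P_in = √3·V·I·cosφ = 1.732 × 208 × 67.7 × 0.788 = 19219 W
P_out = η·P_in = 0.776 × 19219 = 14914 W
n = 1723 rpm
ω = 2π×1723/60 = 180.4 rad/s
τ = P_out/ω = 14914/180.4 = 82.7 N·m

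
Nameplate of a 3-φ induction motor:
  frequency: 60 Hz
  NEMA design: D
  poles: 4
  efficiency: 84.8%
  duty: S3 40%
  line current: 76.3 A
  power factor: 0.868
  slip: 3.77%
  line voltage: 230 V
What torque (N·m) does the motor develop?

123 N·m

P_in = √3·V·I·cosφ = 1.732 × 230 × 76.3 × 0.868 = 26383 W
P_out = η·P_in = 0.848 × 26383 = 22373 W
n_s = 120×60/4 = 1800 rpm; n = 1800×(1−0.0377) = 1732 rpm
ω = 2π×1732/60 = 181.4 rad/s
τ = P_out/ω = 22373/181.4 = 123 N·m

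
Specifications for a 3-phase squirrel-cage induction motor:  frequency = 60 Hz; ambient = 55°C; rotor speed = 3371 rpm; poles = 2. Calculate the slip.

n_s = 120f/p = 120×60/2 = 3600 rpm
s = (n_s − n)/n_s = (3600 − 3371)/3600 = 0.0636

6.36 %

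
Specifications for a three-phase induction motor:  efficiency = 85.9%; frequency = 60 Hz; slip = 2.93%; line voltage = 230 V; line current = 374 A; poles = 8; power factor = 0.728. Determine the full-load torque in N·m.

P_in = √3·V·I·cosφ = 1.732 × 230 × 374 × 0.728 = 108462 W
P_out = η·P_in = 0.859 × 108462 = 93169 W
n_s = 120×60/8 = 900 rpm; n = 900×(1−0.0293) = 874 rpm
ω = 2π×874/60 = 91.53 rad/s
τ = P_out/ω = 93169/91.53 = 1020 N·m

1020 N·m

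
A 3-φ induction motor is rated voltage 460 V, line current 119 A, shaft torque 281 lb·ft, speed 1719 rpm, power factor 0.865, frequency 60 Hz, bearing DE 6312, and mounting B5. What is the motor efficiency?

83.6 %

τ = 281 lb·ft × 1.356 = 381 N·m
ω = 2π × 1719/60 = 180 rad/s; P_out = τω = 381 × 180 = 68580 W
P_in = √3·V_L·I_L·cosφ = 1.732 × 460 × 119 × 0.865 = 82010 W
η = P_out / P_in = 68580 / 82010 = 0.836 = 83.6%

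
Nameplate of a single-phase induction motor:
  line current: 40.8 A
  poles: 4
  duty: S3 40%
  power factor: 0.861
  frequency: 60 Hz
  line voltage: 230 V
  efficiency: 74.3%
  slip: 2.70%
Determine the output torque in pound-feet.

24.1 lb·ft

P_in = V·I·cosφ = 230 × 40.8 × 0.861 = 8080 W
P_out = η·P_in = 0.743 × 8080 = 6003 W
n_s = 120×60/4 = 1800 rpm; n = 1800×(1−0.027) = 1751 rpm
ω = 2π×1751/60 = 183.4 rad/s
τ = P_out/ω = 6003/183.4 = 32.73 N·m
In lb·ft: 32.73/1.356 = 24.1 lb·ft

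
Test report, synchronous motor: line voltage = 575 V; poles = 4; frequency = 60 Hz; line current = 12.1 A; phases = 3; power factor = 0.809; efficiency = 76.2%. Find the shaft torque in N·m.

P_in = √3·V·I·cosφ = 1.732 × 575 × 12.1 × 0.809 = 9749 W
P_out = η·P_in = 0.762 × 9749 = 7429 W
n = n_s = 120×60/4 = 1800 rpm (synchronous)
ω = 2π×1800/60 = 188.5 rad/s
τ = P_out/ω = 7429/188.5 = 39.4 N·m

39.4 N·m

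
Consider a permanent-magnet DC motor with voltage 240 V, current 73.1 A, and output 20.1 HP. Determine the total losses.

2.55 kW

P_in = V·I = 240×73.1 = 17544 W
P_out = 20.1×746 = 14995 W
Losses = P_in − P_out = 17544 − 14995 = 2549 W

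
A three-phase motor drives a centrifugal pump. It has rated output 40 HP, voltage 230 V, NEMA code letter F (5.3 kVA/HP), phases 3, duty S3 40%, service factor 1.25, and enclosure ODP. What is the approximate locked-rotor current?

532 A

S_LR = 5.3 × 40 = 212 kVA
I_LR = S_LR/(√3·V_L) = 212000/(1.732×230) = 532 A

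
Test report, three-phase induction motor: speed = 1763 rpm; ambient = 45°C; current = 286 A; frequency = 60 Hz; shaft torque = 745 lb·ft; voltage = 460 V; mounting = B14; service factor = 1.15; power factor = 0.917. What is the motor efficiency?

τ = 745 lb·ft × 1.356 = 1010 N·m
ω = 2π × 1763/60 = 184.6 rad/s; P_out = τω = 1010 × 184.6 = 186446 W
P_in = √3·V_L·I_L·cosφ = 1.732 × 460 × 286 × 0.917 = 208949 W
η = P_out / P_in = 186446 / 208949 = 0.892 = 89.2%

89.2 %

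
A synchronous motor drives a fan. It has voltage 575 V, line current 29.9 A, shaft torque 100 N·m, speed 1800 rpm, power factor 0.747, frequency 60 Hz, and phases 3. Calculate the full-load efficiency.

ω = 2π × 1800/60 = 188.5 rad/s; P_out = τω = 100 × 188.5 = 18850 W
P_in = √3·V_L·I_L·cosφ = 1.732 × 575 × 29.9 × 0.747 = 22244 W
η = P_out / P_in = 18850 / 22244 = 0.847 = 84.7%

84.7 %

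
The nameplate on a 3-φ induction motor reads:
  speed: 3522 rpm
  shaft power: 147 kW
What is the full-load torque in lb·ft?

ω = 2π × 3522/60 = 368.8 rad/s
τ = P/ω = 147000/368.8 = 398.6 N·m
In lb·ft: 398.6/1.356 = 294 lb·ft

294 lb·ft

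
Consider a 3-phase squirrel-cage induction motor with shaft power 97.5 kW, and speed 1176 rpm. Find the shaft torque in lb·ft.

ω = 2π × 1176/60 = 123.2 rad/s
τ = P/ω = 97500/123.2 = 791.4 N·m
In lb·ft: 791.4/1.356 = 584 lb·ft

584 lb·ft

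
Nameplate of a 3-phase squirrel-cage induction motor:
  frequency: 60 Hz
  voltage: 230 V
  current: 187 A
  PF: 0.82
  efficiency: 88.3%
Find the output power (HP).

72.3 HP

P_in = √3·V·I·cosφ = 1.732 × 230 × 187 × 0.82 = 61085 W
P_out = η·P_in = 0.883 × 61085 = 53938 W
= 53938/746 = 72.3 HP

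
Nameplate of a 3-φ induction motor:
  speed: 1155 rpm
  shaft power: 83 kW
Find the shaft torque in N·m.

686 N·m

ω = 2π × 1155/60 = 121 rad/s
τ = P/ω = 83000/121 = 686 N·m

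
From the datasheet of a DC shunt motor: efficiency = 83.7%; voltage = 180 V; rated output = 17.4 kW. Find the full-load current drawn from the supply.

P_out = 17.4 kW = 17400 W
P_in = P_out / η = 17400 / 0.837 = 20789 W
I = P_in / V = 20789 / 180 = 115 A

115 A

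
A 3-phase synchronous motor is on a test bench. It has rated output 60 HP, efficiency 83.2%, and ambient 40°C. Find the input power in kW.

53.8 kW

P_out = 60 × 746 = 44760 W
P_in = P_out/η = 44760/0.832 = 53798 W = 53.8 kW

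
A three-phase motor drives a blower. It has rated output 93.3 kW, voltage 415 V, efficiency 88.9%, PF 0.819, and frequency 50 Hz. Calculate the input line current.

P_out = 93.3 kW = 93300 W
P_in = P_out / η = 93300 / 0.889 = 104949 W
I_L = P_in / (√3·V_L·cosφ) = 104949 / (1.732 × 415 × 0.819) = 178 A

178 A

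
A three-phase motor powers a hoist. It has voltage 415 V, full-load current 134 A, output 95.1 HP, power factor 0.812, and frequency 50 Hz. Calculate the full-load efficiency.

P_out = 95.1 × 746 = 70945 W
P_in = √3·V_L·I_L·cosφ = 1.732 × 415 × 134 × 0.812 = 78209 W
η = P_out / P_in = 70945 / 78209 = 0.907 = 90.7%

90.7 %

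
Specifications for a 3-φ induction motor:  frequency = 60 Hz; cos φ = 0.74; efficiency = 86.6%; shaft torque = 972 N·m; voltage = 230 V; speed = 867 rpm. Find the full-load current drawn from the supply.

346 A

ω = 2π×867/60 = 90.79 rad/s; P_out = τω = 972 × 90.79 = 88248 W
P_in = P_out / η = 88248 / 0.866 = 101903 W
I_L = P_in / (√3·V_L·cosφ) = 101903 / (1.732 × 230 × 0.74) = 346 A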